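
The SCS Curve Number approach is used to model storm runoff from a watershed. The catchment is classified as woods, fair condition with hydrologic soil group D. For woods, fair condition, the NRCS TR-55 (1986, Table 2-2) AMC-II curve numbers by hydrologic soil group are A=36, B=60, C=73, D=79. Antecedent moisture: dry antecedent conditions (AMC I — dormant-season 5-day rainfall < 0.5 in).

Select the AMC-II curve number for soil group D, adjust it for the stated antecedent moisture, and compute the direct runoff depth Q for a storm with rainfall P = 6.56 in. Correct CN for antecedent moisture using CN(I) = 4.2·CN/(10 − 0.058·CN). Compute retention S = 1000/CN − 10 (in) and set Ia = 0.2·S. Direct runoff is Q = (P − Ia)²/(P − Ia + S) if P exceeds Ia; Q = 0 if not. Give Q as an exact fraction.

Q = 27331984/11334525 in ≈ 2.411 in

NRCS table: woods, fair condition, soil group D → CN(II) = 79
Adjust CN=79 to AMC I: 4.2·79/(10 − 0.058·79) → (1659/5) ÷ (2709/500) = 7900/129 ≈ 61.240
S = 1000/(7900/129) − 10 = 500/79 in ≈ 6.329 in
Initial abstraction Ia = S/5 = (500/79)/5 = 100/79 ≈ 1.266 in
Excess rainfall: 6.560 − 1.266 = 5.294 in; P > Ia so Q > 0
Q = (10456/1975)²/((10456/1975) + 500/79) = (109327936/3900625)/(22956/1975) = 27331984/11334525 in ≈ 2.411 in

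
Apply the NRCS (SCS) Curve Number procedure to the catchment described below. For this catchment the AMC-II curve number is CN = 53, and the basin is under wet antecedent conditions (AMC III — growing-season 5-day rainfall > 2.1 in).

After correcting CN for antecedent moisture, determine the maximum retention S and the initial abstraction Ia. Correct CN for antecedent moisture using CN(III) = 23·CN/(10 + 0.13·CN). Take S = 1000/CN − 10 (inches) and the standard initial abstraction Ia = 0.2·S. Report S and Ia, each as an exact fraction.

Adjust CN=53 to AMC III: 23·53/(10 + 0.13·53) → 1219 ÷ (1689/100) = 121900/1689 ≈ 72.173
Retention S: 1000/CN − 10 with CN=72.173 → S = 4700/1219 ≈ 3.856 in
Initial abstraction Ia = S/5 = (4700/1219)/5 = 940/1219 ≈ 0.771 in

S = 4700/1219 in ≈ 3.856 in; Ia = 940/1219 in ≈ 0.771 in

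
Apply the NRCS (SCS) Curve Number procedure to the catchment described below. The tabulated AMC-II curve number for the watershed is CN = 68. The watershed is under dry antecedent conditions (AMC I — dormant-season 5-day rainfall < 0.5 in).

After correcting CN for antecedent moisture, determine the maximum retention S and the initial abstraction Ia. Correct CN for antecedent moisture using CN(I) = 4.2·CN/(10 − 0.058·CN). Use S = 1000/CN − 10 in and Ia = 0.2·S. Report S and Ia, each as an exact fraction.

S = 4000/357 in ≈ 11.204 in; Ia = 800/357 in ≈ 2.241 in

CN(I) from CN(II)=68: (4.2·68)/(10 − 0.058·68) = 35700/757 ≈ 47.160
S = 1000/(35700/757) − 10 = 4000/357 in ≈ 11.204 in
Initial abstraction Ia = S/5 = (4000/357)/5 = 800/357 ≈ 2.241 in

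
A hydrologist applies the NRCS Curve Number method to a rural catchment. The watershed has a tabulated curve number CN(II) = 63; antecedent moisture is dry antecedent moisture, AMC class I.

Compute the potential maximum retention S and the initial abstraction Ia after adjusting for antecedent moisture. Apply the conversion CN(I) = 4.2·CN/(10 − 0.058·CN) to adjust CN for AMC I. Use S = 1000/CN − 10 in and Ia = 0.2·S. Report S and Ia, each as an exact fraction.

S = 18500/1323 in ≈ 13.983 in; Ia = 3700/1323 in ≈ 2.797 in

CN(I) from CN(II)=63: (4.2·63)/(10 − 0.058·63) = 132300/3173 ≈ 41.696
Retention S: 1000/CN − 10 with CN=41.696 → S = 18500/1323 ≈ 13.983 in
Ia = 0.2S: 0.2·13.983 = 2.797 in (exactly 3700/1323)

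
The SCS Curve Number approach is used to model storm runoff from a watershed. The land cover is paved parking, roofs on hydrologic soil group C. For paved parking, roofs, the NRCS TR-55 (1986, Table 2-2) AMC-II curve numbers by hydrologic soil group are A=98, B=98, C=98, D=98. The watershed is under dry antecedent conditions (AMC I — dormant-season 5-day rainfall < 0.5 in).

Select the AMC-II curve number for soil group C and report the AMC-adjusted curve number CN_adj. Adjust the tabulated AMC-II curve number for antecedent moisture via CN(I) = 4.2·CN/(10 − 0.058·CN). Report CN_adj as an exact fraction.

CN_adj = 102900/1079 ≈ 95.366

NRCS table: paved parking, roofs, soil group C → CN(II) = 98
CN(I) from CN(II)=98: (4.2·98)/(10 − 0.058·98) = 102900/1079 ≈ 95.366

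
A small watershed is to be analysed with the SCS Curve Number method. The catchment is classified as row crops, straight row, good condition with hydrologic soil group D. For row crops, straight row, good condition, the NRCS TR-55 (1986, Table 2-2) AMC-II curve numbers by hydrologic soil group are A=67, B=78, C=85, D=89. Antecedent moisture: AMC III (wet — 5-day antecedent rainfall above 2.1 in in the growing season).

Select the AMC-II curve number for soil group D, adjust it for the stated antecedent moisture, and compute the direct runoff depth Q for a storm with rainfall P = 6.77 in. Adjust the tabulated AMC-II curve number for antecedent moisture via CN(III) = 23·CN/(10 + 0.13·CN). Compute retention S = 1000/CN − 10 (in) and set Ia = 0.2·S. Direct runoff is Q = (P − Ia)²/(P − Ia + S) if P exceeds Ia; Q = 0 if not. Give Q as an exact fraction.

NRCS table: row crops, straight row, good condition, soil group D → CN(II) = 89
CN(III) from CN(II)=89: (23·89)/(10 + 0.13·89) = 204700/2157 ≈ 94.900
Retention S: 1000/CN − 10 with CN=94.900 → S = 1100/2047 ≈ 0.537 in
Ia = 0.2·(1100/2047) = 220/2047 in ≈ 0.107 in
P − Ia = 6.770 − 0.107 = 1363819/204700 ≈ 6.663 in (> 0, runoff occurs)
Q: (1363819/204700)² ÷ (1473819/204700) = 1860002264761/301690749300 in (≈ 6.165 in)

Q = 1860002264761/301690749300 in ≈ 6.165 in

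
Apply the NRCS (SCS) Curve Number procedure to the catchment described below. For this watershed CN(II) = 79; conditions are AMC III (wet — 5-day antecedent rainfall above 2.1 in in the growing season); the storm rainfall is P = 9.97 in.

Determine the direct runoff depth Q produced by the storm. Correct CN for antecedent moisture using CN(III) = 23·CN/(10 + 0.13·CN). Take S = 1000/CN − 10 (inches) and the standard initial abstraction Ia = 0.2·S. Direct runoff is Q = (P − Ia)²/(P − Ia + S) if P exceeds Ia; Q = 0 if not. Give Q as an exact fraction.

Wet (AMC III): CN(III) = 23·79/(10 + 0.13·79) = 1817/(2027/100) = 181700/2027 ≈ 89.640
Retention S: 1000/CN − 10 with CN=89.640 → S = 2100/1817 ≈ 1.156 in
Initial abstraction Ia = S/5 = (2100/1817)/5 = 420/1817 ≈ 0.231 in
P − Ia = 9.970 − 0.231 = 1769549/181700 ≈ 9.739 in (> 0, runoff occurs)
Q: (1769549/181700)² ÷ (1979549/181700) = 3131303663401/359684053300 in (≈ 8.706 in)

Q = 3131303663401/359684053300 in ≈ 8.706 in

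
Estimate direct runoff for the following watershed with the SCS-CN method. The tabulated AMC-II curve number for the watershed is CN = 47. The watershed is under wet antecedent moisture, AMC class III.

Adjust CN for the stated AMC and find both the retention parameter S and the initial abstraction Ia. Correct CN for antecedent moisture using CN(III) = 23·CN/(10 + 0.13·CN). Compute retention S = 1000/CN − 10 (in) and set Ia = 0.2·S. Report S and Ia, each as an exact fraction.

S = 5300/1081 in ≈ 4.903 in; Ia = 1060/1081 in ≈ 0.981 in

CN(III) from CN(II)=47: (23·47)/(10 + 0.13·47) = 108100/1611 ≈ 67.101
Max retention: S = 1000/(108100/1611) − 10 = 5300/1081 in (≈ 4.903 in)
Ia = 0.2S: 0.2·4.903 = 0.981 in (exactly 1060/1081)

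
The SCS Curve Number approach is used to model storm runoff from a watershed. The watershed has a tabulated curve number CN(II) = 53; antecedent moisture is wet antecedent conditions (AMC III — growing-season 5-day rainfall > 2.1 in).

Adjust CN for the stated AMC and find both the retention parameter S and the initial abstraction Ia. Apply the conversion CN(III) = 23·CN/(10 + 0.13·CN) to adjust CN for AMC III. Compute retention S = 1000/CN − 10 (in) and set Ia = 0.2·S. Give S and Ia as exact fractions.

S = 4700/1219 in ≈ 3.856 in; Ia = 940/1219 in ≈ 0.771 in

Adjust CN=53 to AMC III: 23·53/(10 + 0.13·53) → 1219 ÷ (1689/100) = 121900/1689 ≈ 72.173
S = 1000/(121900/1689) − 10 = 4700/1219 in ≈ 3.856 in
Initial abstraction Ia = S/5 = (4700/1219)/5 = 940/1219 ≈ 0.771 in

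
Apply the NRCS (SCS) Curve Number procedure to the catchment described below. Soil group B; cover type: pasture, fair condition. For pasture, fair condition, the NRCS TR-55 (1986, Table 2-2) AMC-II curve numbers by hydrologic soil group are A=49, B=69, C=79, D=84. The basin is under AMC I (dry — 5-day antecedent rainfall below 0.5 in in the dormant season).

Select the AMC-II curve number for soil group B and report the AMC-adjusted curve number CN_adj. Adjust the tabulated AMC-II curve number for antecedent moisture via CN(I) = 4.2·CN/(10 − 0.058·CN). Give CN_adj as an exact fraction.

CN_adj = 144900/2999 ≈ 48.316

NRCS table: pasture, fair condition, soil group B → CN(II) = 69
Adjust CN=69 to AMC I: 4.2·69/(10 − 0.058·69) → (1449/5) ÷ (2999/500) = 144900/2999 ≈ 48.316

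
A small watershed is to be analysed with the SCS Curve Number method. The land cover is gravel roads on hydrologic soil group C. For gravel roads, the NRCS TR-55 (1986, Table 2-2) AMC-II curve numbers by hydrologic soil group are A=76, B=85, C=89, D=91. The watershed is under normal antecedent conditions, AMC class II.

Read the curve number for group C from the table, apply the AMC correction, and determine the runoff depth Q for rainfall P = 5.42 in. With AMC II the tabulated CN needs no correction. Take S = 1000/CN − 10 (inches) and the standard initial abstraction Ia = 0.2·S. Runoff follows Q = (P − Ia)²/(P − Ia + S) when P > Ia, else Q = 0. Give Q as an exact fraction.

Q = 529874361/126909550 in ≈ 4.175 in

NRCS table: gravel roads, soil group C → CN(II) = 89
Average conditions: CN = 89 (no AMC adjustment).
Retention S: 1000/CN − 10 with CN=89.000 → S = 110/89 ≈ 1.236 in
Initial abstraction Ia = S/5 = (110/89)/5 = 22/89 ≈ 0.247 in
Since P=5.420 > Ia=0.247: effective rainfall P−Ia = 23019/4450 in
Q = (23019/4450)²/((23019/4450) + 110/89) = (529874361/19802500)/(28519/4450) = 529874361/126909550 in ≈ 4.175 in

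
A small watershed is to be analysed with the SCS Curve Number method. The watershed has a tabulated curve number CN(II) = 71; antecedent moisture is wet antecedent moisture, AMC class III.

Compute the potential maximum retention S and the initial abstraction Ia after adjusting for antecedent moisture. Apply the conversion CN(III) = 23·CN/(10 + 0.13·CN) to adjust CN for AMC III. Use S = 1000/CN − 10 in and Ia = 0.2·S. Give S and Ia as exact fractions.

S = 2900/1633 in ≈ 1.776 in; Ia = 580/1633 in ≈ 0.355 in

CN(III) from CN(II)=71: (23·71)/(10 + 0.13·71) = 163300/1923 ≈ 84.919
Retention S: 1000/CN − 10 with CN=84.919 → S = 2900/1633 ≈ 1.776 in
Ia = 0.2·(2900/1633) = 580/1633 in ≈ 0.355 in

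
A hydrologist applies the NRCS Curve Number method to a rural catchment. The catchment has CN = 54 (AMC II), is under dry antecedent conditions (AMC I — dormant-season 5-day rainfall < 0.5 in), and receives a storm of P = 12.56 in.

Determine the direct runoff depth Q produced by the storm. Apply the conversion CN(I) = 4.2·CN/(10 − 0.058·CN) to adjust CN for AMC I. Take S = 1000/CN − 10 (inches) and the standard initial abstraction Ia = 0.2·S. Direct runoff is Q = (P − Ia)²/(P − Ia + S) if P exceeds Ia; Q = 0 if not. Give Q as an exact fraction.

Q = 7264704722/2891969325 in ≈ 2.512 in

CN(I) from CN(II)=54: (4.2·54)/(10 − 0.058·54) = 56700/1717 ≈ 33.023
Retention S: 1000/CN − 10 with CN=33.023 → S = 11500/567 ≈ 20.282 in
Initial abstraction Ia = S/5 = (11500/567)/5 = 2300/567 ≈ 4.056 in
P − Ia = 12.560 − 4.056 = 120538/14175 ≈ 8.504 in (> 0, runoff occurs)
Q: (120538/14175)² ÷ (408038/14175) = 7264704722/2891969325 in (≈ 2.512 in)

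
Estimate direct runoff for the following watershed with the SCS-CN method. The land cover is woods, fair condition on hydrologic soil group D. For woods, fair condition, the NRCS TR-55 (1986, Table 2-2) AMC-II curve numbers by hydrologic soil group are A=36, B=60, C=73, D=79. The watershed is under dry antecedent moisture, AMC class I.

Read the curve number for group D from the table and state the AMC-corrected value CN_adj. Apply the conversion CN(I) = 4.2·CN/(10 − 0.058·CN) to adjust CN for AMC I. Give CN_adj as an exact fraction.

NRCS table: woods, fair condition, soil group D → CN(II) = 79
Dry (AMC I): CN(I) = 4.2·79/(10 − 0.058·79) = (1659/5)/(2709/500) = 7900/129 ≈ 61.240

CN_adj = 7900/129 ≈ 61.240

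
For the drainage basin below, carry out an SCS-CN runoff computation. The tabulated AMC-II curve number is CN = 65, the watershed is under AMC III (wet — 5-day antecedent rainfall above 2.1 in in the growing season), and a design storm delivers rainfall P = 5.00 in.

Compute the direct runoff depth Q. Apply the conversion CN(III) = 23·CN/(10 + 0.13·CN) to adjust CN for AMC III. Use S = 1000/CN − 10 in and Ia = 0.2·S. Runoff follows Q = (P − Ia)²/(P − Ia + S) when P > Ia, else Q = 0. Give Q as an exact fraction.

Q = 367205/122889 in ≈ 2.988 in

Wet (AMC III): CN(III) = 23·65/(10 + 0.13·65) = 1495/(369/20) = 29900/369 ≈ 81.030
Retention S: 1000/CN − 10 with CN=81.030 → S = 700/299 ≈ 2.341 in
Initial abstraction Ia = S/5 = (700/299)/5 = 140/299 ≈ 0.468 in
Since P=5.000 > Ia=0.468: effective rainfall P−Ia = 1355/299 in
Q = (1355/299)²/((1355/299) + 700/299) = (1836025/89401)/(2055/299) = 367205/122889 in ≈ 2.988 in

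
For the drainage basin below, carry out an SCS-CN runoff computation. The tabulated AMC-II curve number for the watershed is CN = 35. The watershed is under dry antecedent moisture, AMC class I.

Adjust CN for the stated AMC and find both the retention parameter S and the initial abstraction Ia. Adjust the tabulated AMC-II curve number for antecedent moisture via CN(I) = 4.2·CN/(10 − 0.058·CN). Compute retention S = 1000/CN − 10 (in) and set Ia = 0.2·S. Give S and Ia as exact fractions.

S = 6500/147 in ≈ 44.218 in; Ia = 1300/147 in ≈ 8.844 in

Adjust CN=35 to AMC I: 4.2·35/(10 − 0.058·35) → 147 ÷ (797/100) = 14700/797 ≈ 18.444
Retention S: 1000/CN − 10 with CN=18.444 → S = 6500/147 ≈ 44.218 in
Ia = 0.2·(6500/147) = 1300/147 in ≈ 8.844 in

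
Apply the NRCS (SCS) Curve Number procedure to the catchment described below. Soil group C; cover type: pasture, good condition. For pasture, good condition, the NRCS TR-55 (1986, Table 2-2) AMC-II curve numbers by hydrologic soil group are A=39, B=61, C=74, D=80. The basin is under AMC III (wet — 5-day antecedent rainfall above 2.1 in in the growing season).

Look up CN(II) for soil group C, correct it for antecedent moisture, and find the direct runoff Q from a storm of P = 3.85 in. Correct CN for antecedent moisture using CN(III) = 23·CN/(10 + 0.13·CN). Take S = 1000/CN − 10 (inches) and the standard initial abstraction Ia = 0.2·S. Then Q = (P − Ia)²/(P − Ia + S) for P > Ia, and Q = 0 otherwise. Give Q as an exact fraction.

Q = 3639346929/1469285540 in ≈ 2.477 in

NRCS table: pasture, good condition, soil group C → CN(II) = 74
CN(III) from CN(II)=74: (23·74)/(10 + 0.13·74) = 85100/981 ≈ 86.748
Max retention: S = 1000/(85100/981) − 10 = 1300/851 in (≈ 1.528 in)
Ia = 0.2·(1300/851) = 260/851 in ≈ 0.306 in
Excess rainfall: 3.850 − 0.306 = 3.544 in; P > Ia so Q > 0
Q = (60327/17020)²/((60327/17020) + 1300/851) = (3639346929/289680400)/(86327/17020) = 3639346929/1469285540 in ≈ 2.477 in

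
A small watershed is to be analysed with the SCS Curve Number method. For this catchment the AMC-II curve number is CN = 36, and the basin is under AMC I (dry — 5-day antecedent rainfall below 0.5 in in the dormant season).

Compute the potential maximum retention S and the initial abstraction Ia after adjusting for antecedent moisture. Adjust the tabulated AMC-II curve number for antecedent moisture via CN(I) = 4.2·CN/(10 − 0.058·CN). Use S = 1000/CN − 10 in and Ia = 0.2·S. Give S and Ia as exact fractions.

S = 8000/189 in ≈ 42.328 in; Ia = 1600/189 in ≈ 8.466 in

CN(I) from CN(II)=36: (4.2·36)/(10 − 0.058·36) = 18900/989 ≈ 19.110
Retention S: 1000/CN − 10 with CN=19.110 → S = 8000/189 ≈ 42.328 in
Initial abstraction Ia = S/5 = (8000/189)/5 = 1600/189 ≈ 8.466 in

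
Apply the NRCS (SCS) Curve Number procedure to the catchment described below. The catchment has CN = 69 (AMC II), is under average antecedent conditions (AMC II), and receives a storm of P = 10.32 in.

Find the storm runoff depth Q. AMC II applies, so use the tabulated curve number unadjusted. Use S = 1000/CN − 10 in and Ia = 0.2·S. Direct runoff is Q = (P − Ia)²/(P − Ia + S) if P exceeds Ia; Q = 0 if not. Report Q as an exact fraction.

Average conditions: CN = 69 (no AMC adjustment).
Retention S: 1000/CN − 10 with CN=69.000 → S = 310/69 ≈ 4.493 in
Ia = 0.2·(310/69) = 62/69 in ≈ 0.899 in
Excess rainfall: 10.320 − 0.899 = 9.421 in; P > Ia so Q > 0
Q: (16252/1725)² ÷ (24002/1725) = 132063752/20701725 in (≈ 6.379 in)

Q = 132063752/20701725 in ≈ 6.379 in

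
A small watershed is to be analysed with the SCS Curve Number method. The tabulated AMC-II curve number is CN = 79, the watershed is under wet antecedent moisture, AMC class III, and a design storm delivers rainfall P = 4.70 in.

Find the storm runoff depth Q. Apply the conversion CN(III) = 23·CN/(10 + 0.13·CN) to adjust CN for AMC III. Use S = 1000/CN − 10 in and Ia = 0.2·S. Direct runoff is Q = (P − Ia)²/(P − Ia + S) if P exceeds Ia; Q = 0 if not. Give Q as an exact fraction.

Adjust CN=79 to AMC III: 23·79/(10 + 0.13·79) → 1817 ÷ (2027/100) = 181700/2027 ≈ 89.640
Max retention: S = 1000/(181700/2027) − 10 = 2100/1817 in (≈ 1.156 in)
Initial abstraction Ia = S/5 = (2100/1817)/5 = 420/1817 ≈ 0.231 in
P − Ia = 4.700 − 0.231 = 81199/18170 ≈ 4.469 in (> 0, runoff occurs)
Q = (81199/18170)²/((81199/18170) + 2100/1817) = (6593277601/330148900)/(102199/18170) = 6593277601/1856955830 in ≈ 3.551 in

Q = 6593277601/1856955830 in ≈ 3.551 in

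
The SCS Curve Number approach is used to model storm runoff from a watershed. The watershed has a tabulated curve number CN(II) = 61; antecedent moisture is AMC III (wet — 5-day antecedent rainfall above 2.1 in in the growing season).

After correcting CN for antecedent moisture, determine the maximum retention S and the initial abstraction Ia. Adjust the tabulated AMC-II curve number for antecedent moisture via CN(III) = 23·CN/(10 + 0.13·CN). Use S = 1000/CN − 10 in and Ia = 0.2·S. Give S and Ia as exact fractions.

Wet (AMC III): CN(III) = 23·61/(10 + 0.13·61) = 1403/(1793/100) = 140300/1793 ≈ 78.249
Retention S: 1000/CN − 10 with CN=78.249 → S = 3900/1403 ≈ 2.780 in
Ia = 0.2S: 0.2·2.780 = 0.556 in (exactly 780/1403)

S = 3900/1403 in ≈ 2.780 in; Ia = 780/1403 in ≈ 0.556 in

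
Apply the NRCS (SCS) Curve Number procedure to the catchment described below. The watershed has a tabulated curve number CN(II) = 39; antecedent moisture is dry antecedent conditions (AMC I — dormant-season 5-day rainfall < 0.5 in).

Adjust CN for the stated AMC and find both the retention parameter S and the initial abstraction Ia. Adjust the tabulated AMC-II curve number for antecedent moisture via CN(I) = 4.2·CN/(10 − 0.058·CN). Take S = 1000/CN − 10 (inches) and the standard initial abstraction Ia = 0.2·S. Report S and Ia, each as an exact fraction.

S = 30500/819 in ≈ 37.241 in; Ia = 6100/819 in ≈ 7.448 in

Adjust CN=39 to AMC I: 4.2·39/(10 − 0.058·39) → (819/5) ÷ (3869/500) = 81900/3869 ≈ 21.168
S = 1000/(81900/3869) − 10 = 30500/819 in ≈ 37.241 in
Ia = 0.2S: 0.2·37.241 = 7.448 in (exactly 6100/819)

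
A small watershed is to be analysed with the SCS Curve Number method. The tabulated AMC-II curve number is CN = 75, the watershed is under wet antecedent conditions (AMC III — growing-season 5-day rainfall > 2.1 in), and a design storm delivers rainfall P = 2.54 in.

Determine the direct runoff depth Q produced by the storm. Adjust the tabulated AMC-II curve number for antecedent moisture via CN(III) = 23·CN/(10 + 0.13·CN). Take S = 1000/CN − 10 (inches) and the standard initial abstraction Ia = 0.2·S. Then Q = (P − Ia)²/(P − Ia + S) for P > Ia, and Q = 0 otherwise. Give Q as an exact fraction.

Adjust CN=75 to AMC III: 23·75/(10 + 0.13·75) → 1725 ÷ (79/4) = 6900/79 ≈ 87.342
Max retention: S = 1000/(6900/79) − 10 = 100/69 in (≈ 1.449 in)
Initial abstraction Ia = S/5 = (100/69)/5 = 20/69 ≈ 0.290 in
Excess rainfall: 2.540 − 0.290 = 2.250 in; P > Ia so Q > 0
Q = (7763/3450)²/((7763/3450) + 100/69) = (60264169/11902500)/(12763/3450) = 60264169/44032350 in ≈ 1.369 in

Q = 60264169/44032350 in ≈ 1.369 in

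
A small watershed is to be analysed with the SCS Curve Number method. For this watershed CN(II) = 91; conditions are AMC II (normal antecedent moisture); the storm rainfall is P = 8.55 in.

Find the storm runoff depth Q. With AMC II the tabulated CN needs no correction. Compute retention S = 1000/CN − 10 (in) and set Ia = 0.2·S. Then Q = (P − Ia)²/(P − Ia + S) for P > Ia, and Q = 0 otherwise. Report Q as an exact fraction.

CN(II) = 91; AMC II needs no correction.
S = 1000/91 − 10 = 90/91 in ≈ 0.989 in
Ia = 0.2·(90/91) = 18/91 in ≈ 0.198 in
P − Ia = 8.550 − 0.198 = 15201/1820 ≈ 8.352 in (> 0, runoff occurs)
Q = (15201/1820)²/((15201/1820) + 90/91) = (231070401/3312400)/(17001/1820) = 25674489/3437980 in ≈ 7.468 in

Q = 25674489/3437980 in ≈ 7.468 in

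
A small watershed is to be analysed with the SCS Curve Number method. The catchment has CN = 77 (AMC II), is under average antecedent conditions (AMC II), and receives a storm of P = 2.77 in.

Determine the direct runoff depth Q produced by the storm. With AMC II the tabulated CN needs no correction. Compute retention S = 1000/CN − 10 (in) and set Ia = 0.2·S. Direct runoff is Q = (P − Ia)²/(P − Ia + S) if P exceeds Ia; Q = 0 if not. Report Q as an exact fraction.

AMC II — tabulated CN = 77 applies directly.
Max retention: S = 1000/77 − 10 = 230/77 in (≈ 2.987 in)
Ia = 0.2·(230/77) = 46/77 in ≈ 0.597 in
Since P=2.770 > Ia=0.597: effective rainfall P−Ia = 16729/7700 in
Q = (16729/7700)²/((16729/7700) + 230/77) = (279859441/59290000)/(39729/7700) = 279859441/305913300 in ≈ 0.915 in

Q = 279859441/305913300 in ≈ 0.915 in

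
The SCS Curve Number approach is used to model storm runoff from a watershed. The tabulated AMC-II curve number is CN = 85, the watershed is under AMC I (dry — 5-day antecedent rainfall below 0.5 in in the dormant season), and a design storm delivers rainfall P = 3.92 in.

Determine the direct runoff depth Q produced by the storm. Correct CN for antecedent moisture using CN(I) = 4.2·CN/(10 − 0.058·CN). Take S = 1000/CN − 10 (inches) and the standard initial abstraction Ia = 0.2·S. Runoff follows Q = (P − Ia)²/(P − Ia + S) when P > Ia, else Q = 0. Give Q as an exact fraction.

Q = 41971122/32222225 in ≈ 1.303 in

Adjust CN=85 to AMC I: 4.2·85/(10 − 0.058·85) → 357 ÷ (507/100) = 11900/169 ≈ 70.414
S = 1000/(11900/169) − 10 = 500/119 in ≈ 4.202 in
Initial abstraction Ia = S/5 = (500/119)/5 = 100/119 ≈ 0.840 in
P − Ia = 3.920 − 0.840 = 9162/2975 ≈ 3.080 in (> 0, runoff occurs)
Q = (9162/2975)²/((9162/2975) + 500/119) = (83942244/8850625)/(21662/2975) = 41971122/32222225 in ≈ 1.303 in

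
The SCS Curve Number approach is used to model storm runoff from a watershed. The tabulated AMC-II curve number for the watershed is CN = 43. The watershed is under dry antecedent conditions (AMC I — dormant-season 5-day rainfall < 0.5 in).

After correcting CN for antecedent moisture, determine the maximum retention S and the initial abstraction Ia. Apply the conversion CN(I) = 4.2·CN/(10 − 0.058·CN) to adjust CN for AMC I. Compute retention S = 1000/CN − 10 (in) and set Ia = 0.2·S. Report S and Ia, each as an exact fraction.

S = 9500/301 in ≈ 31.561 in; Ia = 1900/301 in ≈ 6.312 in

Dry (AMC I): CN(I) = 4.2·43/(10 − 0.058·43) = (903/5)/(3753/500) = 30100/1251 ≈ 24.061
S = 1000/(30100/1251) − 10 = 9500/301 in ≈ 31.561 in
Ia = 0.2S: 0.2·31.561 = 6.312 in (exactly 1900/301)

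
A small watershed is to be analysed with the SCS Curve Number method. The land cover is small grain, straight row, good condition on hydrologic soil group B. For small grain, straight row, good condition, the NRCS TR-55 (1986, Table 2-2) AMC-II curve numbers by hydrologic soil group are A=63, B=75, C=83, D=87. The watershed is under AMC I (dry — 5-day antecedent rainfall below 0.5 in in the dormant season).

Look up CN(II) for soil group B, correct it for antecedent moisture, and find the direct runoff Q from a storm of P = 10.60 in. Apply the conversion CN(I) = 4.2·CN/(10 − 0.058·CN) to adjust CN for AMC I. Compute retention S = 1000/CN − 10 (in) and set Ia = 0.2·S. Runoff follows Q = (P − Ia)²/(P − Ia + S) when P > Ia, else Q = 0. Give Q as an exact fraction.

NRCS table: small grain, straight row, good condition, soil group B → CN(II) = 75
Dry (AMC I): CN(I) = 4.2·75/(10 − 0.058·75) = 315/(113/20) = 6300/113 ≈ 55.752
Retention S: 1000/CN − 10 with CN=55.752 → S = 500/63 ≈ 7.937 in
Ia = 0.2·(500/63) = 100/63 in ≈ 1.587 in
Since P=10.600 > Ia=1.587: effective rainfall P−Ia = 2839/315 in
Runoff Q = (P−Ia)²/(P−Ia+S) = (9.013)²/(9.013+7.937) = 8059921/1681785 ≈ 4.792 in

Q = 8059921/1681785 in ≈ 4.792 in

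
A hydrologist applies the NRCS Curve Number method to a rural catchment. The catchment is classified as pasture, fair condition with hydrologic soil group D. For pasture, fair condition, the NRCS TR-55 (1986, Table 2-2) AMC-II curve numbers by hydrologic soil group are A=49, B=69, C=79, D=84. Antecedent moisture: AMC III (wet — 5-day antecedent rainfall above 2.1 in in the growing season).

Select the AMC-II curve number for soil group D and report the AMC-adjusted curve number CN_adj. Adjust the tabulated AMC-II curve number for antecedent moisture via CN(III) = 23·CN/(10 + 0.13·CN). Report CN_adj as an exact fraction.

NRCS table: pasture, fair condition, soil group D → CN(II) = 84
Wet (AMC III): CN(III) = 23·84/(10 + 0.13·84) = 1932/(523/25) = 48300/523 ≈ 92.352

CN_adj = 48300/523 ≈ 92.352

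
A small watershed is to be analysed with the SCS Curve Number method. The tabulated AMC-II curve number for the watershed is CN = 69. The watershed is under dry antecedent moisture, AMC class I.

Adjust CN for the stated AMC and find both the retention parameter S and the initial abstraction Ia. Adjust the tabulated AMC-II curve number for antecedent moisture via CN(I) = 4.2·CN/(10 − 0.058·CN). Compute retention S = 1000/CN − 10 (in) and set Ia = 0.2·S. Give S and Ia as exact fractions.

CN(I) from CN(II)=69: (4.2·69)/(10 − 0.058·69) = 144900/2999 ≈ 48.316
Max retention: S = 1000/(144900/2999) − 10 = 15500/1449 in (≈ 10.697 in)
Initial abstraction Ia = S/5 = (15500/1449)/5 = 3100/1449 ≈ 2.139 in

S = 15500/1449 in ≈ 10.697 in; Ia = 3100/1449 in ≈ 2.139 in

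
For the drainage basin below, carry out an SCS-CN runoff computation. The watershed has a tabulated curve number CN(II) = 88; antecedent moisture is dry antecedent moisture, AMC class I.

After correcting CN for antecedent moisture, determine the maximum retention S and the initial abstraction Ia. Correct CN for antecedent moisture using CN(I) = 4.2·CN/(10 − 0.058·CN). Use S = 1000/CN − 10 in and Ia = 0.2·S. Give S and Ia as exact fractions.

S = 250/77 in ≈ 3.247 in; Ia = 50/77 in ≈ 0.649 in

Adjust CN=88 to AMC I: 4.2·88/(10 − 0.058·88) → (1848/5) ÷ (612/125) = 3850/51 ≈ 75.490
Max retention: S = 1000/(3850/51) − 10 = 250/77 in (≈ 3.247 in)
Ia = 0.2·(250/77) = 50/77 in ≈ 0.649 in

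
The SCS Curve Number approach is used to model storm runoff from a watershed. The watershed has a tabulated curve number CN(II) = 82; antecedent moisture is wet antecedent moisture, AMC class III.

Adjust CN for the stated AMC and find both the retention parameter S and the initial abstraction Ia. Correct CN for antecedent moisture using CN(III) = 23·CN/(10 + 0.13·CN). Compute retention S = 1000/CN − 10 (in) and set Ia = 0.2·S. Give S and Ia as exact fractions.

CN(III) from CN(II)=82: (23·82)/(10 + 0.13·82) = 94300/1033 ≈ 91.288
S = 1000/(94300/1033) − 10 = 900/943 in ≈ 0.954 in
Ia = 0.2S: 0.2·0.954 = 0.191 in (exactly 180/943)

S = 900/943 in ≈ 0.954 in; Ia = 180/943 in ≈ 0.191 in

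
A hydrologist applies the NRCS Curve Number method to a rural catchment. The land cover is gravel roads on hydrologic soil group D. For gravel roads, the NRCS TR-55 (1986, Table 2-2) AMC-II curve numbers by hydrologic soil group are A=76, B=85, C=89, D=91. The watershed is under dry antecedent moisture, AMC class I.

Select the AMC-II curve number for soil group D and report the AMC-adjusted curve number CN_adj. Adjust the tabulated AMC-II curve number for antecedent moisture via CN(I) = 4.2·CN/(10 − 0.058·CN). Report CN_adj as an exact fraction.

NRCS table: gravel roads, soil group D → CN(II) = 91
CN(I) from CN(II)=91: (4.2·91)/(10 − 0.058·91) = 63700/787 ≈ 80.940

CN_adj = 63700/787 ≈ 80.940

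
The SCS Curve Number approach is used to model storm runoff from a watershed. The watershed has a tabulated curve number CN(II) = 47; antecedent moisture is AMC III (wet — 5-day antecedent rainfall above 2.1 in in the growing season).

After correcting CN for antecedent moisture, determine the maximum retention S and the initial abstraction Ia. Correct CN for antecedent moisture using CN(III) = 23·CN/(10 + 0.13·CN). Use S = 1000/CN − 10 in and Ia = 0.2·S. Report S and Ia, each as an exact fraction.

Adjust CN=47 to AMC III: 23·47/(10 + 0.13·47) → 1081 ÷ (1611/100) = 108100/1611 ≈ 67.101
Max retention: S = 1000/(108100/1611) − 10 = 5300/1081 in (≈ 4.903 in)
Ia = 0.2·(5300/1081) = 1060/1081 in ≈ 0.981 in

S = 5300/1081 in ≈ 4.903 in; Ia = 1060/1081 in ≈ 0.981 in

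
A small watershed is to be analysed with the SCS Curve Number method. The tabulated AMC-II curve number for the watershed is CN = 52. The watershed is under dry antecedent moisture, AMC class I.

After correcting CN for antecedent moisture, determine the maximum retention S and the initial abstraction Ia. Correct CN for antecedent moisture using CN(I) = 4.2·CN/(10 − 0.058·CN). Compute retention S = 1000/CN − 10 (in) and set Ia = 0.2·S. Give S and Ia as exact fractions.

S = 2000/91 in ≈ 21.978 in; Ia = 400/91 in ≈ 4.396 in

CN(I) from CN(II)=52: (4.2·52)/(10 − 0.058·52) = 9100/291 ≈ 31.271
S = 1000/(9100/291) − 10 = 2000/91 in ≈ 21.978 in
Ia = 0.2·(2000/91) = 400/91 in ≈ 4.396 in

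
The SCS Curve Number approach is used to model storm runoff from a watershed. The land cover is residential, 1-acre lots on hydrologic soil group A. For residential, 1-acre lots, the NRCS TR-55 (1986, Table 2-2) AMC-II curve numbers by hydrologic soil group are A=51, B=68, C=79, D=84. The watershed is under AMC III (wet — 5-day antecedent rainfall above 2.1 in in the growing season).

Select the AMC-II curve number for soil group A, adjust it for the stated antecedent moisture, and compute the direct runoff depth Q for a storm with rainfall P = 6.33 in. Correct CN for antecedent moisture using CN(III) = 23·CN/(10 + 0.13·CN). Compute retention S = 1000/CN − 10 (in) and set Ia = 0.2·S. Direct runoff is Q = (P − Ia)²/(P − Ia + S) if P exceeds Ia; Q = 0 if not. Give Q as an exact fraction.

NRCS table: residential, 1-acre lots, soil group A → CN(II) = 51
Adjust CN=51 to AMC III: 23·51/(10 + 0.13·51) → 1173 ÷ (1663/100) = 117300/1663 ≈ 70.535
Retention S: 1000/CN − 10 with CN=70.535 → S = 4900/1173 ≈ 4.177 in
Initial abstraction Ia = S/5 = (4900/1173)/5 = 980/1173 ≈ 0.835 in
Excess rainfall: 6.330 − 0.835 = 5.495 in; P > Ia so Q > 0
Runoff Q = (P−Ia)²/(P−Ia+S) = (5.495)²/(5.495+4.177) = 415391851081/133077905700 ≈ 3.121 in

Q = 415391851081/133077905700 in ≈ 3.121 in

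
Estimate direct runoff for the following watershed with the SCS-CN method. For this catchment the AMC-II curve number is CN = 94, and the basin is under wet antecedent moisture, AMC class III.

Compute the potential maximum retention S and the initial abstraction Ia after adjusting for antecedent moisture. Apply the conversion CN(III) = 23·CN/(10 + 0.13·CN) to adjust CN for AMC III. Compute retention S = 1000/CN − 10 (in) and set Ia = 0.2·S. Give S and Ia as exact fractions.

Adjust CN=94 to AMC III: 23·94/(10 + 0.13·94) → 2162 ÷ (1111/50) = 108100/1111 ≈ 97.300
S = 1000/(108100/1111) − 10 = 300/1081 in ≈ 0.278 in
Initial abstraction Ia = S/5 = (300/1081)/5 = 60/1081 ≈ 0.056 in

S = 300/1081 in ≈ 0.278 in; Ia = 60/1081 in ≈ 0.056 in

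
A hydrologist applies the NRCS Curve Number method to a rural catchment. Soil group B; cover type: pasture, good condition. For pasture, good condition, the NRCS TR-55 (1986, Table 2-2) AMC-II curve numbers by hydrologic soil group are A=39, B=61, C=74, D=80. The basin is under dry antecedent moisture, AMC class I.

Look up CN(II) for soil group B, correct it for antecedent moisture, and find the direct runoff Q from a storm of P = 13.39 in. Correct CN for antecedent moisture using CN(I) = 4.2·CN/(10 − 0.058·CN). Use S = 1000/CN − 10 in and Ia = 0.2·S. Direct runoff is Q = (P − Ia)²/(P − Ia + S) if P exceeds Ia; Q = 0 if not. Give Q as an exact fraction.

NRCS table: pasture, good condition, soil group B → CN(II) = 61
Dry (AMC I): CN(I) = 4.2·61/(10 − 0.058·61) = (1281/5)/(3231/500) = 42700/1077 ≈ 39.647
S = 1000/(42700/1077) − 10 = 6500/427 in ≈ 15.222 in
Initial abstraction Ia = S/5 = (6500/427)/5 = 1300/427 ≈ 3.044 in
Since P=13.390 > Ia=3.044: effective rainfall P−Ia = 441753/42700 in
Q = (441753/42700)²/((441753/42700) + 6500/427) = (195145713009/1823290000)/(1091753/42700) = 15011208693/3585988700 in ≈ 4.186 in

Q = 15011208693/3585988700 in ≈ 4.186 in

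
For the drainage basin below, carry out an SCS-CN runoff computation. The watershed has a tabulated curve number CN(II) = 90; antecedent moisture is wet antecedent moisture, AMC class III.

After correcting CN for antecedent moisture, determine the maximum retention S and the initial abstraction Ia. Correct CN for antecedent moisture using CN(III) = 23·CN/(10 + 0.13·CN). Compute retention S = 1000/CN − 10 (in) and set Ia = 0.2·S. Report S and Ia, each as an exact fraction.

S = 100/207 in ≈ 0.483 in; Ia = 20/207 in ≈ 0.097 in

Adjust CN=90 to AMC III: 23·90/(10 + 0.13·90) → 2070 ÷ (217/10) = 20700/217 ≈ 95.392
S = 1000/(20700/217) − 10 = 100/207 in ≈ 0.483 in
Initial abstraction Ia = S/5 = (100/207)/5 = 20/207 ≈ 0.097 in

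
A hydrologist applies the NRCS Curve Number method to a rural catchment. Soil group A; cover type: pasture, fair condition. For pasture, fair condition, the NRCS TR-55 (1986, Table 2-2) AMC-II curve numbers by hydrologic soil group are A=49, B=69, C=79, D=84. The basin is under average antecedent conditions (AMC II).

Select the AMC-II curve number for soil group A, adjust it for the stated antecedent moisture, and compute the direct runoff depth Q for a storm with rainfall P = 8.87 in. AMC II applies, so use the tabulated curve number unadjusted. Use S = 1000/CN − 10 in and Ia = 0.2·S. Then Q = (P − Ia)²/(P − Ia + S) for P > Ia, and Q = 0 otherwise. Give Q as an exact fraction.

NRCS table: pasture, fair condition, soil group A → CN(II) = 49
CN(II) = 49; AMC II needs no correction.
S = 1000/49 − 10 = 510/49 in ≈ 10.408 in
Ia = 0.2·(510/49) = 102/49 in ≈ 2.082 in
P − Ia = 8.870 − 2.082 = 33263/4900 ≈ 6.788 in (> 0, runoff occurs)
Q: (33263/4900)² ÷ (84263/4900) = 1106427169/412888700 in (≈ 2.680 in)

Q = 1106427169/412888700 in ≈ 2.680 in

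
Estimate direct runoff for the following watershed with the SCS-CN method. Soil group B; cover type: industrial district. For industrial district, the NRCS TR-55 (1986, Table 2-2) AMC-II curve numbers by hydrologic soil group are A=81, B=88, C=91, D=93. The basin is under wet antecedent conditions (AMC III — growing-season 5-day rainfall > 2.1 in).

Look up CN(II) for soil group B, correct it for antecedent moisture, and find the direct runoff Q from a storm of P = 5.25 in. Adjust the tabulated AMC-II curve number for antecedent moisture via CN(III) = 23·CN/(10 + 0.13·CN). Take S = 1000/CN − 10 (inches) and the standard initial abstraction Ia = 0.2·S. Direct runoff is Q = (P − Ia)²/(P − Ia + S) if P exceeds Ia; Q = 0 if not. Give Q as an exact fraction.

NRCS table: industrial district, soil group B → CN(II) = 88
Wet (AMC III): CN(III) = 23·88/(10 + 0.13·88) = 2024/(536/25) = 6325/67 ≈ 94.403
Max retention: S = 1000/(6325/67) − 10 = 150/253 in (≈ 0.593 in)
Ia = 0.2S: 0.2·0.593 = 0.119 in (exactly 30/253)
Excess rainfall: 5.250 − 0.119 = 5.131 in; P > Ia so Q > 0
Runoff Q = (P−Ia)²/(P−Ia+S) = (5.131)²/(5.131+0.593) = 8989083/1954172 ≈ 4.600 in

Q = 8989083/1954172 in ≈ 4.600 in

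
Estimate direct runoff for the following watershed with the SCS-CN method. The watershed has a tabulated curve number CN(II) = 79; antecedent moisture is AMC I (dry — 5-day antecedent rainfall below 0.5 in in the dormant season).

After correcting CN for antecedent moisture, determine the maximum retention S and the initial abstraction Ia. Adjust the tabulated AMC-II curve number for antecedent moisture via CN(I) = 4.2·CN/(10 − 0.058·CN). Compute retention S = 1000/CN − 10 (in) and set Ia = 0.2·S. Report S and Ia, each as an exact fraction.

S = 500/79 in ≈ 6.329 in; Ia = 100/79 in ≈ 1.266 in

Adjust CN=79 to AMC I: 4.2·79/(10 − 0.058·79) → (1659/5) ÷ (2709/500) = 7900/129 ≈ 61.240
Retention S: 1000/CN − 10 with CN=61.240 → S = 500/79 ≈ 6.329 in
Ia = 0.2·(500/79) = 100/79 in ≈ 1.266 in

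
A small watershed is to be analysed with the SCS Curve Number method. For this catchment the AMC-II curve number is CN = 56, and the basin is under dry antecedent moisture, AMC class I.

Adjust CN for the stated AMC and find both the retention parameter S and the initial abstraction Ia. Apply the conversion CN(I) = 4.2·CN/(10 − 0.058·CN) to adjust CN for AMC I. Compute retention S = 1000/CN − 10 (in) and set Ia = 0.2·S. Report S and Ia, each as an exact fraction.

Dry (AMC I): CN(I) = 4.2·56/(10 − 0.058·56) = (1176/5)/(844/125) = 7350/211 ≈ 34.834
S = 1000/(7350/211) − 10 = 2750/147 in ≈ 18.707 in
Ia = 0.2S: 0.2·18.707 = 3.741 in (exactly 550/147)

S = 2750/147 in ≈ 18.707 in; Ia = 550/147 in ≈ 3.741 in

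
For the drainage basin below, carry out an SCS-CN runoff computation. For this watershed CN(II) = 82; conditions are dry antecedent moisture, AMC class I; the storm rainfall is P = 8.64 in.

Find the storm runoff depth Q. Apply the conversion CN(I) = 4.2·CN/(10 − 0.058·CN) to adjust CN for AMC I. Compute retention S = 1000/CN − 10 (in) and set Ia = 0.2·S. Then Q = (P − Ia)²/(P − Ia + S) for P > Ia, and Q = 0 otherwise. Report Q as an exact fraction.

Q = 123724086/27501775 in ≈ 4.499 in

Adjust CN=82 to AMC I: 4.2·82/(10 − 0.058·82) → (1722/5) ÷ (1311/250) = 28700/437 ≈ 65.675
S = 1000/(28700/437) − 10 = 1500/287 in ≈ 5.226 in
Initial abstraction Ia = S/5 = (1500/287)/5 = 300/287 ≈ 1.045 in
P − Ia = 8.640 − 1.045 = 54492/7175 ≈ 7.595 in (> 0, runoff occurs)
Q = (54492/7175)²/((54492/7175) + 1500/287) = (2969378064/51480625)/(91992/7175) = 123724086/27501775 in ≈ 4.499 in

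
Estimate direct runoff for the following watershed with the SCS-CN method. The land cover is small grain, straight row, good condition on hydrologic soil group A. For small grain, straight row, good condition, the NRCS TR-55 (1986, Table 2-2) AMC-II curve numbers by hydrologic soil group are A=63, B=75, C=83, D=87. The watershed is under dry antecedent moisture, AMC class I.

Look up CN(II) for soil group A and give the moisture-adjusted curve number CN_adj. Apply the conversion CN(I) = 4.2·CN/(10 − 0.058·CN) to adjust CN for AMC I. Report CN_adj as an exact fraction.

CN_adj = 132300/3173 ≈ 41.696

NRCS table: small grain, straight row, good condition, soil group A → CN(II) = 63
Dry (AMC I): CN(I) = 4.2·63/(10 − 0.058·63) = (1323/5)/(3173/500) = 132300/3173 ≈ 41.696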